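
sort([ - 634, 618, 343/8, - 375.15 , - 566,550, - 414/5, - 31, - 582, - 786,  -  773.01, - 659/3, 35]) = [-786, - 773.01, - 634,  -  582, - 566 , - 375.15, - 659/3, - 414/5, -31, 35 , 343/8, 550,618]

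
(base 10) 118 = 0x76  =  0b1110110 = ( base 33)3j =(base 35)3d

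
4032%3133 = 899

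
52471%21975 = 8521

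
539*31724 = 17099236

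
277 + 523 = 800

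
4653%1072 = 365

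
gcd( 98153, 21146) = 1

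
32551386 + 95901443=128452829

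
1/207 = 1/207  =  0.00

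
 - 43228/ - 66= 21614/33 = 654.97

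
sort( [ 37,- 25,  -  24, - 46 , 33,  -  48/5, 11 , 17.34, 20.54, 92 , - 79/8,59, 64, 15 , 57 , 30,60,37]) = [ - 46, - 25,  -  24,-79/8, - 48/5,11, 15,17.34, 20.54, 30,33,37, 37,  57 , 59, 60,64 , 92]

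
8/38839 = 8/38839 = 0.00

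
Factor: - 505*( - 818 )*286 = 118143740 = 2^2*5^1*11^1*13^1*101^1*409^1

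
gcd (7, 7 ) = 7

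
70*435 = 30450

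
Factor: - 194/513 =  - 2^1*3^(-3 )*19^(-1 )*97^1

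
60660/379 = 60660/379 =160.05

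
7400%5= 0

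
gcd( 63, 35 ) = 7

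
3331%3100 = 231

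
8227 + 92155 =100382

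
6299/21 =299 + 20/21 = 299.95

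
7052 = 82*86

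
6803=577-  -  6226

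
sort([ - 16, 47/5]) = [ - 16, 47/5 ]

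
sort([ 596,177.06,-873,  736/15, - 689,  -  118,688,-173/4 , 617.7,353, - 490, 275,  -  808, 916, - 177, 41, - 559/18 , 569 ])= [ - 873, - 808 , - 689, - 490, - 177, - 118, - 173/4, - 559/18,41,736/15, 177.06, 275 , 353 , 569 , 596, 617.7,  688,916]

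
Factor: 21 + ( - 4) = 17^1 =17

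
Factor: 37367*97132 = 2^2*7^1*11^1*43^1*79^1*3469^1=3629531444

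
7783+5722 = 13505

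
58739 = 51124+7615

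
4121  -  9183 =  - 5062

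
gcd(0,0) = 0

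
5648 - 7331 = -1683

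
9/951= 3/317=0.01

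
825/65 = 165/13 = 12.69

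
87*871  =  75777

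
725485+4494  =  729979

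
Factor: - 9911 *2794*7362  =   - 2^2 * 3^2 * 11^2*17^1*53^1*127^1 * 409^1= - 203863600908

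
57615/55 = 1047  +  6/11 = 1047.55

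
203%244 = 203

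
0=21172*0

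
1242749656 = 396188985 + 846560671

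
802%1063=802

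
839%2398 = 839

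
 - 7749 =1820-9569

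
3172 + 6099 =9271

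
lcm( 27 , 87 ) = 783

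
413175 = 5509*75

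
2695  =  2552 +143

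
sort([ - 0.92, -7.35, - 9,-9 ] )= [ - 9, - 9, - 7.35, - 0.92 ] 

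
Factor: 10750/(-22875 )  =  -86/183= -2^1*3^(-1 )*43^1*61^ (- 1 ) 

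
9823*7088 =69625424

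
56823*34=1931982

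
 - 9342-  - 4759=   -  4583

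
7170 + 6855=14025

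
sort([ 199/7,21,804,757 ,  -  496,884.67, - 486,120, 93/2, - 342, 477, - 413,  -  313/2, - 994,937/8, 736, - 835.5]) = [ - 994, - 835.5,- 496, - 486, - 413, - 342, - 313/2,21,199/7,93/2,  937/8, 120,477, 736,757,804, 884.67]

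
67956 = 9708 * 7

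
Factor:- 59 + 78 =19  =  19^1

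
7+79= 86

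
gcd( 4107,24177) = 3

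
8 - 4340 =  - 4332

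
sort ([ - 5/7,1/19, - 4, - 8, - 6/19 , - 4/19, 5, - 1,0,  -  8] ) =[ - 8, - 8, - 4,  -  1, - 5/7, - 6/19, - 4/19, 0, 1/19, 5] 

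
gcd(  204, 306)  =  102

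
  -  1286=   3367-4653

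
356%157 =42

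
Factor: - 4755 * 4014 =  - 2^1*3^3*5^1*223^1*317^1 = -19086570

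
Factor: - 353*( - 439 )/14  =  2^ (-1 ) *7^ ( - 1)*353^1*439^1 = 154967/14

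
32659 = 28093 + 4566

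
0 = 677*0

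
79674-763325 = - 683651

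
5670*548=3107160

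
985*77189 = 76031165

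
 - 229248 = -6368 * 36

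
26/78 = 1/3 =0.33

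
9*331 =2979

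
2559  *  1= 2559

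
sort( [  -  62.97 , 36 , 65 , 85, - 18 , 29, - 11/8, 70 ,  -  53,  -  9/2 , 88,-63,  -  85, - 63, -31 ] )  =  [-85,-63, - 63,- 62.97,-53,-31, - 18, - 9/2, - 11/8, 29,36,65,70,  85,  88]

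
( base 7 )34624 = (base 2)10001010110111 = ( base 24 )fa7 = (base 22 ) I7L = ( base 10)8887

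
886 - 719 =167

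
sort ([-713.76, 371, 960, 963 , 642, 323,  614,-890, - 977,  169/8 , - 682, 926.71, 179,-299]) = [ - 977, - 890 , - 713.76,-682,-299, 169/8, 179,323,371,614,642 , 926.71 , 960, 963]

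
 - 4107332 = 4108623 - 8215955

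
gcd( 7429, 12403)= 1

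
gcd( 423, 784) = 1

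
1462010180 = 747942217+714067963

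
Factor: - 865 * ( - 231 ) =199815= 3^1*5^1*7^1*11^1*173^1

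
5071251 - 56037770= - 50966519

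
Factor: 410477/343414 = 2^( - 1)*171707^( - 1) * 410477^1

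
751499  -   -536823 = 1288322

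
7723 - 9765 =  - 2042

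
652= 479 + 173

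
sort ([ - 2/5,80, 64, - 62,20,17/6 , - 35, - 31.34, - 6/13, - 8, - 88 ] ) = [ -88, - 62 , - 35, - 31.34, - 8 ,  -  6/13, - 2/5,17/6,20 , 64,80]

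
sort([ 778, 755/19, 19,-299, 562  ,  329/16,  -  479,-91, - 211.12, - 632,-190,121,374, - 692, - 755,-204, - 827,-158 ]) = [ - 827,-755, - 692,-632, - 479, - 299,-211.12,-204, - 190,-158, - 91, 19, 329/16, 755/19 , 121, 374,  562,778 ] 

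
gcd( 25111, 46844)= 1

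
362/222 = 1 + 70/111 = 1.63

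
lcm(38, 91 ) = 3458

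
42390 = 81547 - 39157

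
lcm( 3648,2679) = 171456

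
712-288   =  424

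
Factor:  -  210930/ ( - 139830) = 89/59 = 59^(-1) * 89^1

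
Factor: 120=2^3*3^1*5^1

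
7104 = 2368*3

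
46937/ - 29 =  - 46937/29 =- 1618.52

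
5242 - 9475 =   -  4233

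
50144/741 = 50144/741=67.67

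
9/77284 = 9/77284 = 0.00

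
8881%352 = 81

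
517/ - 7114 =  - 517/7114=- 0.07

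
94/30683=94/30683 = 0.00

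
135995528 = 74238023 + 61757505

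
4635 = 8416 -3781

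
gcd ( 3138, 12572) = 2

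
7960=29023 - 21063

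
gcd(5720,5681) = 13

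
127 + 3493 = 3620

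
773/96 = 8 + 5/96 = 8.05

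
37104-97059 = - 59955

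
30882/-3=-10294/1 = - 10294.00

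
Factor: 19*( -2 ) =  - 2^1*19^1 = -38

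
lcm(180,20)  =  180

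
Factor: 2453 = 11^1*223^1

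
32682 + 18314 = 50996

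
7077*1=7077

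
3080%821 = 617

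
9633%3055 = 468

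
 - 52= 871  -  923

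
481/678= 481/678 = 0.71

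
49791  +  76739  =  126530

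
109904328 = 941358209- 831453881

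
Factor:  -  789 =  - 3^1*263^1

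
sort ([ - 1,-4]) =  [- 4,  -  1]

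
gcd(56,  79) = 1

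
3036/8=379 + 1/2 = 379.50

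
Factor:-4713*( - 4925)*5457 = 3^2 *5^2*17^1*107^1*197^1 * 1571^1 = 126665291925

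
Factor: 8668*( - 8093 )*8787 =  - 616409139588 = - 2^2*3^1*11^1 *29^1*101^1*197^1*8093^1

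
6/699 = 2/233=0.01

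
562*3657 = 2055234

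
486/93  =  162/31 = 5.23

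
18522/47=394  +  4/47 = 394.09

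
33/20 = 33/20 =1.65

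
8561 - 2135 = 6426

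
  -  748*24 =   -  17952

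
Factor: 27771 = 3^1*9257^1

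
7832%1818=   560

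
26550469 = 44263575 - 17713106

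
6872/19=6872/19 =361.68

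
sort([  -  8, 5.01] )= [ - 8,5.01]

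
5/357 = 5/357  =  0.01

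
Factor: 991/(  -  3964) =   -  1/4 = - 2^( -2)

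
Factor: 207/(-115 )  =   - 3^2*5^( - 1 ) = - 9/5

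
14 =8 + 6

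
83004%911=103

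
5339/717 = 5339/717 = 7.45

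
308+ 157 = 465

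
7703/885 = 8 + 623/885 = 8.70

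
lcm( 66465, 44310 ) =132930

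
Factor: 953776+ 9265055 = 10218831 =3^1 * 7^1*23^1*21157^1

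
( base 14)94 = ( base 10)130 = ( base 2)10000010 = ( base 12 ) AA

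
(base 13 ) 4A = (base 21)2K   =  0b111110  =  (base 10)62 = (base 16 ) 3E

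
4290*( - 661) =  - 2835690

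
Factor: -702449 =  - 11^1*19^1*3361^1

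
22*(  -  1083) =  - 23826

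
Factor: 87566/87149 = 2^1 *43783^1*87149^( - 1) 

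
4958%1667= 1624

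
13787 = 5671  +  8116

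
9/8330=9/8330 = 0.00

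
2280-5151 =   -  2871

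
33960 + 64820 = 98780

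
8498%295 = 238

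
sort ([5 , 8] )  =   [5 , 8 ] 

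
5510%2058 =1394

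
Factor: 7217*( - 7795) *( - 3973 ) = 5^1* 7^1 * 29^1 * 137^1*1031^1*1559^1 = 223507134095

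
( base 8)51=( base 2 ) 101001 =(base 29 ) 1c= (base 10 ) 41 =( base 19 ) 23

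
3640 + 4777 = 8417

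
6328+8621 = 14949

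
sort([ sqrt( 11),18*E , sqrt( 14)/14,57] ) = [ sqrt (14)/14, sqrt(11) , 18*E,57 ]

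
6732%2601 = 1530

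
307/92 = 307/92 = 3.34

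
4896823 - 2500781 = 2396042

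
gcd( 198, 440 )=22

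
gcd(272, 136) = 136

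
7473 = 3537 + 3936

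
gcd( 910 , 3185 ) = 455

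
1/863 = 1/863  =  0.00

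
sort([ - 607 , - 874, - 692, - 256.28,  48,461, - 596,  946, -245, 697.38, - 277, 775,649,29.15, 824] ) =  [ - 874, - 692, - 607, - 596, - 277, - 256.28, - 245, 29.15, 48, 461, 649,697.38,  775, 824, 946]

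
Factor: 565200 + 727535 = 1292735 = 5^1 *47^1*5501^1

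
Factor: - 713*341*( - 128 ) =2^7*11^1*23^1*31^2 = 31121024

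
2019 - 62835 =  - 60816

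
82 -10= 72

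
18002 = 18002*1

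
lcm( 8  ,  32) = 32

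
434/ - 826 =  - 1 + 28/59 = - 0.53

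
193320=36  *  5370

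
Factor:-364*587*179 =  - 2^2*7^1*13^1*179^1*587^1= -38246572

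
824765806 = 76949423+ 747816383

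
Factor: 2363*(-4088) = - 2^3* 7^1*17^1*73^1*139^1 = - 9659944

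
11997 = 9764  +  2233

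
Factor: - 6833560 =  - 2^3*5^1*29^1*43^1*137^1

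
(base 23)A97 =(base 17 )120D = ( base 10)5504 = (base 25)8K4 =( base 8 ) 12600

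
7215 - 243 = 6972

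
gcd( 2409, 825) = 33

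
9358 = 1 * 9358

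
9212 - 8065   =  1147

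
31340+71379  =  102719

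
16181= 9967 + 6214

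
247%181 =66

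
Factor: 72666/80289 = 734/811 = 2^1*367^1 * 811^( - 1 )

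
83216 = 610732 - 527516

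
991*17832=17671512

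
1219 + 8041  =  9260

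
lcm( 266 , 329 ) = 12502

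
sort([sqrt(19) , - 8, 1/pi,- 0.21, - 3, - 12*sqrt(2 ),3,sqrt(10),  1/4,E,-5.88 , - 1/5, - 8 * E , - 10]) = [ - 8 * E, - 12 * sqrt( 2 ), - 10,  -  8, - 5.88,  -  3, - 0.21,-1/5,1/4,1/pi,E, 3, sqrt(10),sqrt( 19)]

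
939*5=4695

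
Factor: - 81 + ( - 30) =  - 111  =  -3^1*37^1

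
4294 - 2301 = 1993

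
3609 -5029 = -1420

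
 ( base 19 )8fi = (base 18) 9f5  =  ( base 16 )C77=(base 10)3191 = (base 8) 6167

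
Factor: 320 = 2^6 * 5^1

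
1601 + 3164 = 4765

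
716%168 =44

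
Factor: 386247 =3^1*128749^1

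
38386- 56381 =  - 17995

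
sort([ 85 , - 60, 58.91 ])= [ - 60, 58.91, 85 ]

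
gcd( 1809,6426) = 27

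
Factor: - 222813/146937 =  - 74271/48979 = - 3^1 * 7^( - 1 )*19^1*1303^1 * 6997^ ( - 1 ) 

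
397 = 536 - 139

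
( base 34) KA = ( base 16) 2b2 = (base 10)690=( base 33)ku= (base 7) 2004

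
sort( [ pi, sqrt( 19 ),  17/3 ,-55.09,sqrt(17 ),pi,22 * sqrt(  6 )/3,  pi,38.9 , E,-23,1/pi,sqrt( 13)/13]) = [-55.09, - 23,sqrt ( 13)/13, 1/pi, E,pi , pi,pi,sqrt ( 17),sqrt( 19), 17/3,22 * sqrt(6)/3,  38.9] 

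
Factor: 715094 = 2^1*167^1*2141^1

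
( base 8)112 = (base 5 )244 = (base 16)4a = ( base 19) 3H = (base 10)74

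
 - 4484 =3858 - 8342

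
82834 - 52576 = 30258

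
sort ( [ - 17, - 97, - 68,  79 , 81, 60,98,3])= [ - 97, - 68, - 17,3,60,  79 , 81,  98 ] 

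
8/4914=4/2457=0.00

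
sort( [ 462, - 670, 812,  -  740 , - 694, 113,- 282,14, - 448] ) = [ - 740, - 694, - 670,-448, - 282, 14,113,462,812]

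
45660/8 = 11415/2 =5707.50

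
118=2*59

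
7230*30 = 216900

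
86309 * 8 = 690472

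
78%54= 24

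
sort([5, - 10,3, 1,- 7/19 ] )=[-10, - 7/19, 1, 3 , 5 ] 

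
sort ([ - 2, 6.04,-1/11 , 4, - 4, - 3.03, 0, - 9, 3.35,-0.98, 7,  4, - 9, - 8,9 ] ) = [ - 9,- 9,  -  8, - 4,  -  3.03, - 2, - 0.98, - 1/11,0, 3.35, 4,  4,6.04, 7,9]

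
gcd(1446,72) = 6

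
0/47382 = 0 = 0.00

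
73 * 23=1679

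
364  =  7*52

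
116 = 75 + 41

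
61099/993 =61099/993=61.53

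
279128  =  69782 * 4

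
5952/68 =1488/17= 87.53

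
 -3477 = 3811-7288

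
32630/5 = 6526 = 6526.00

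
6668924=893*7468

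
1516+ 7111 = 8627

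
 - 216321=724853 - 941174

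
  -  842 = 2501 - 3343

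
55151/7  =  7878 + 5/7 = 7878.71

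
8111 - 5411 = 2700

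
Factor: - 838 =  - 2^1 * 419^1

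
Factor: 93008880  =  2^4 * 3^2*5^1 * 101^1*1279^1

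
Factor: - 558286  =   - 2^1*279143^1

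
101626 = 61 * 1666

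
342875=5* 68575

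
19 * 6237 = 118503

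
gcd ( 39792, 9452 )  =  4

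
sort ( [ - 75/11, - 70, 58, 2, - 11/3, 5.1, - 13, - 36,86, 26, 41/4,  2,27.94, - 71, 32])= [-71, - 70,  -  36,  -  13, - 75/11, - 11/3, 2, 2,5.1, 41/4,26, 27.94, 32, 58, 86 ] 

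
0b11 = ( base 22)3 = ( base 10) 3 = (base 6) 3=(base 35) 3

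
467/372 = 1 + 95/372 = 1.26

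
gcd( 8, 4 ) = 4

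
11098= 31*358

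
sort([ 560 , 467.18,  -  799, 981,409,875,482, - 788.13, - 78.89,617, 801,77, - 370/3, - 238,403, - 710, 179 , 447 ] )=[ - 799, - 788.13, - 710, - 238, - 370/3, - 78.89,77, 179,403,409,447, 467.18 , 482 , 560,617,  801, 875,981 ]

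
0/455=0 = 0.00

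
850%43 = 33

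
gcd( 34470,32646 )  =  6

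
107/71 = 107/71 = 1.51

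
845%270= 35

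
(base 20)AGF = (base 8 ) 10357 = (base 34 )3PH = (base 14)1819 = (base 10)4335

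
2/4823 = 2/4823  =  0.00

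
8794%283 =21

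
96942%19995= 16962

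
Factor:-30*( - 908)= 27240 = 2^3*3^1 * 5^1*227^1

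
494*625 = 308750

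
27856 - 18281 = 9575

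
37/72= 37/72 = 0.51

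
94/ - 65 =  -2 + 36/65=- 1.45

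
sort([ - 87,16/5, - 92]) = [-92,  -  87,16/5 ]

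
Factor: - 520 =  - 2^3*5^1*13^1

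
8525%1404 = 101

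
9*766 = 6894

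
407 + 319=726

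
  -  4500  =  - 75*60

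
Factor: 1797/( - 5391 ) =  - 1/3  =  -3^( - 1 )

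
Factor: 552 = 2^3*3^1 * 23^1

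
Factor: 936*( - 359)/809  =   - 336024/809 = - 2^3*3^2*13^1*359^1*809^(-1 )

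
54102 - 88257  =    -  34155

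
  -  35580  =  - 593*60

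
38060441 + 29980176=68040617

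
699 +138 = 837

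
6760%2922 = 916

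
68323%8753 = 7052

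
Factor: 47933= 47933^1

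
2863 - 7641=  - 4778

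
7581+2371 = 9952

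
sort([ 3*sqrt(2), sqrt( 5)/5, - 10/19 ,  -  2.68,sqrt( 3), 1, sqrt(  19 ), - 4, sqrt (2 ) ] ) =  [ -4, - 2.68, - 10/19,sqrt( 5)/5,1, sqrt(2),sqrt( 3 ),3*sqrt(2),sqrt ( 19)] 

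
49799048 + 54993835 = 104792883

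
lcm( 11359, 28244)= 1045028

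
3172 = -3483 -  - 6655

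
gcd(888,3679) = 1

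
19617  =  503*39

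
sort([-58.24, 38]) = [  -  58.24, 38]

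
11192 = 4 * 2798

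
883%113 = 92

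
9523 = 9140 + 383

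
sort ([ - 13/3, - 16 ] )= [  -  16, - 13/3]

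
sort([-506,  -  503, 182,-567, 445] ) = [ -567,- 506, - 503,182, 445] 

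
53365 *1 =53365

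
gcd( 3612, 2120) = 4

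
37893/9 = 12631/3 = 4210.33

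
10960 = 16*685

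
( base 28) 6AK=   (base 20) CA4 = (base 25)804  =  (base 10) 5004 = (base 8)11614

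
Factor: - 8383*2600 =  - 2^3*5^2*13^1*83^1*101^1 =- 21795800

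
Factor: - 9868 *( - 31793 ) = 2^2*2467^1*31793^1 = 313733324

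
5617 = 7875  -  2258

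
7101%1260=801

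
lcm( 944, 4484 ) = 17936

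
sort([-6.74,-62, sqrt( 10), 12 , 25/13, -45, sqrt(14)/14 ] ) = [ - 62, - 45,-6.74, sqrt(14 ) /14,25/13,sqrt(10), 12 ]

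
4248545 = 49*86705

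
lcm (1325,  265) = 1325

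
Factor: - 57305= - 5^1*73^1*157^1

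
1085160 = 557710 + 527450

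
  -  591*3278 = -1937298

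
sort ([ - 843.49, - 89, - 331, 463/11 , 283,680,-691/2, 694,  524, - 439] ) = [ - 843.49 , - 439,  -  691/2, - 331, - 89, 463/11,283, 524 , 680, 694 ]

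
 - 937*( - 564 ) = 528468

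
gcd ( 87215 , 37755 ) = 5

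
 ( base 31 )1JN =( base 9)2137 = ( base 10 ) 1573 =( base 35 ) 19X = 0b11000100101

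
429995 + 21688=451683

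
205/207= 205/207 = 0.99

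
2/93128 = 1/46564 = 0.00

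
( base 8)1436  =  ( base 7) 2220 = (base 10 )798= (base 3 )1002120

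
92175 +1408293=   1500468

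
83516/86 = 41758/43 = 971.12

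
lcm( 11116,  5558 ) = 11116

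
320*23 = 7360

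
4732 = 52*91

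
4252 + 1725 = 5977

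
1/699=1/699  =  0.00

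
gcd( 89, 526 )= 1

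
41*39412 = 1615892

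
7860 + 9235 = 17095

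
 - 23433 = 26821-50254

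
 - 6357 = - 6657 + 300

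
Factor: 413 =7^1 *59^1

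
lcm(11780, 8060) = 153140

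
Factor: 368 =2^4*23^1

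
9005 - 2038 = 6967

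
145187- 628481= - 483294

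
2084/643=2084/643  =  3.24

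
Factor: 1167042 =2^1*3^1*194507^1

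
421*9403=3958663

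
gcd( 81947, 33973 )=1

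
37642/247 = 152+98/247 = 152.40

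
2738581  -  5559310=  - 2820729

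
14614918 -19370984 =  - 4756066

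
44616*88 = 3926208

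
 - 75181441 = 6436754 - 81618195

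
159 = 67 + 92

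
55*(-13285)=-730675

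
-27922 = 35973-63895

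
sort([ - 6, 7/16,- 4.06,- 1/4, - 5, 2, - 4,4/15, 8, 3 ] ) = [-6, - 5, - 4.06,  -  4, - 1/4, 4/15, 7/16,  2,3, 8]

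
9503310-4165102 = 5338208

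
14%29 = 14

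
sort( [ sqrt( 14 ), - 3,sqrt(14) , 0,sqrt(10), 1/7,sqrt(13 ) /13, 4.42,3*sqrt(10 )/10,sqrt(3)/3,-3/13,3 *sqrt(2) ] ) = [-3, - 3/13, 0,1/7, sqrt(13 ) /13,sqrt( 3)/3, 3 * sqrt( 10)/10, sqrt(10) , sqrt ( 14 ),sqrt( 14 ),3*sqrt ( 2), 4.42 ] 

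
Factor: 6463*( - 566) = -3658058 = - 2^1*23^1 * 281^1*283^1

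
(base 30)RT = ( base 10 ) 839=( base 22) 1g3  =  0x347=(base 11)6A3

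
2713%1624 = 1089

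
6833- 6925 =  - 92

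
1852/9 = 205  +  7/9 = 205.78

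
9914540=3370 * 2942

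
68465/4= 68465/4 = 17116.25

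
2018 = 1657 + 361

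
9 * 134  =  1206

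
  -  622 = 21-643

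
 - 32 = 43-75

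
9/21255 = 3/7085 = 0.00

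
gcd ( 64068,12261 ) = 3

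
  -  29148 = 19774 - 48922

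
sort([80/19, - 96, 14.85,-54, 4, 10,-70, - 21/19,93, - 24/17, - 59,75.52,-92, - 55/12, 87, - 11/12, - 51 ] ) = [-96,  -  92, - 70,-59, - 54,-51, - 55/12, - 24/17, - 21/19,-11/12, 4, 80/19, 10,  14.85,75.52, 87, 93 ]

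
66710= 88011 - 21301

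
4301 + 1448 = 5749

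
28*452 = 12656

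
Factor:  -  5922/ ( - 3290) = 9/5 = 3^2 * 5^( -1)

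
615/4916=615/4916= 0.13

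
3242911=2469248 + 773663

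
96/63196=24/15799 = 0.00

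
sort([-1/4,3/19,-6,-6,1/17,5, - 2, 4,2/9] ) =[ - 6, - 6,-2,-1/4,  1/17 , 3/19,2/9,4, 5 ] 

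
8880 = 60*148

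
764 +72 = 836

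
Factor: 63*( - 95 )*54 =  - 323190 = -  2^1 * 3^5*5^1*7^1*19^1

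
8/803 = 8/803=0.01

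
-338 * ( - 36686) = 12399868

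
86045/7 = 12292 + 1/7 = 12292.14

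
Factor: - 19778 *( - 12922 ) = 255571316 = 2^2 * 7^1 *11^1*13^1*  29^1*31^1* 71^1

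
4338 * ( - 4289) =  - 18605682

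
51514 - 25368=26146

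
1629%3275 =1629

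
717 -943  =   - 226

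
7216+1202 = 8418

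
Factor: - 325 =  - 5^2*13^1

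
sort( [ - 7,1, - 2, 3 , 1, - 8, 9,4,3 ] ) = [ - 8, - 7,-2,1,1, 3,3,  4, 9 ] 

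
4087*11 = 44957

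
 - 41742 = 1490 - 43232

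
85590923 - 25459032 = 60131891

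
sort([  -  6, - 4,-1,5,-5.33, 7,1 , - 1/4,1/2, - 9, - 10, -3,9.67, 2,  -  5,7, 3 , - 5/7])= [ - 10, - 9, - 6,- 5.33, - 5 ,  -  4, -3,-1, - 5/7,- 1/4, 1/2 , 1,2,3,5,7,7,9.67 ] 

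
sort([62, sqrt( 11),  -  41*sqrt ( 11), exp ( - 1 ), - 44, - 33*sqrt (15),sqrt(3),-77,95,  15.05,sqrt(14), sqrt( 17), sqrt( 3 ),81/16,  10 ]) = [ - 41*sqrt( 11 ), - 33*sqrt( 15), - 77, - 44, exp(- 1 ),  sqrt( 3 ),  sqrt(3 )  ,  sqrt ( 11), sqrt( 14 ), sqrt( 17 ),81/16,  10,15.05,  62,  95]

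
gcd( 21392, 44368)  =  16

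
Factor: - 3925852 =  - 2^2 *7^1*149^1*941^1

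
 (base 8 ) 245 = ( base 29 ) 5K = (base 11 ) 140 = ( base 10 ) 165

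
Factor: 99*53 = 5247 = 3^2*11^1*53^1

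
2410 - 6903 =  - 4493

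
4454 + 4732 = 9186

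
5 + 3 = 8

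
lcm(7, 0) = 0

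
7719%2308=795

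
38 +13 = 51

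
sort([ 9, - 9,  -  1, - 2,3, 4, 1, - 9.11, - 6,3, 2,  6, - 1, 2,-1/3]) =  [ - 9.11, - 9,  -  6,  -  2, - 1, - 1, - 1/3 , 1, 2,2,3, 3, 4,6,  9 ] 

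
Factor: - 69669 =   -  3^2 * 7741^1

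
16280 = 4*4070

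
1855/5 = 371= 371.00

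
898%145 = 28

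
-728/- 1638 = 4/9 = 0.44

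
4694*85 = 398990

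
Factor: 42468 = 2^2 * 3^1*3539^1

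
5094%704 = 166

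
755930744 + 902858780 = 1658789524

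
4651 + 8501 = 13152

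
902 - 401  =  501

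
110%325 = 110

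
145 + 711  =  856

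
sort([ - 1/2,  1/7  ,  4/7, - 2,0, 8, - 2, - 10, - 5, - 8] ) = [ - 10,-8 , - 5, - 2, - 2, - 1/2 , 0,1/7, 4/7,  8]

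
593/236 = 2 + 121/236 = 2.51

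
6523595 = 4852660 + 1670935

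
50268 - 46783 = 3485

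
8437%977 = 621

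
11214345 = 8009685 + 3204660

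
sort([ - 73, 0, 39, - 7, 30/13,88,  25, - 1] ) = [ - 73, - 7, - 1, 0,30/13, 25, 39, 88]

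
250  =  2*125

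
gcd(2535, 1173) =3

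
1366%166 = 38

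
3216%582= 306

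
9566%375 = 191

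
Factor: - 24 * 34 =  - 816= -2^4*3^1 *17^1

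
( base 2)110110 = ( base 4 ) 312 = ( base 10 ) 54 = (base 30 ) 1O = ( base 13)42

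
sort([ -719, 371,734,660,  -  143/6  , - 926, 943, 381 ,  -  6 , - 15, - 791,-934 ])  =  [-934, - 926, - 791,-719,-143/6, - 15,-6, 371,381,660,734, 943] 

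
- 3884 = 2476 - 6360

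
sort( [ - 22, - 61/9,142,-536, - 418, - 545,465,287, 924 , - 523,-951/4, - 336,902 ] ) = [ - 545, - 536, - 523, - 418, - 336,  -  951/4, - 22,  -  61/9,142, 287, 465,902,  924]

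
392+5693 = 6085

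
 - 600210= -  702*855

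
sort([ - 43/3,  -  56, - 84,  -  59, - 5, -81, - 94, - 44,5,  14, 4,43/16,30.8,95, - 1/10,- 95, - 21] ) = [ - 95,  -  94, - 84, - 81, - 59, -56,-44,  -  21, - 43/3,-5,  -  1/10,43/16,4, 5, 14, 30.8,95] 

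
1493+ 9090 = 10583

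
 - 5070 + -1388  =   - 6458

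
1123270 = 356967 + 766303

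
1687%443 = 358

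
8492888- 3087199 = 5405689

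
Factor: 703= 19^1*37^1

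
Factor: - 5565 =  - 3^1*5^1 * 7^1*53^1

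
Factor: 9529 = 13^1*733^1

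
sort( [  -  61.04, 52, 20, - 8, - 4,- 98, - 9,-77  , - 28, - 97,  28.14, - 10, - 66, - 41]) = [ - 98, - 97,-77,-66 , -61.04, - 41, - 28, - 10, - 9, - 8,  -  4,20, 28.14,52 ]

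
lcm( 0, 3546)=0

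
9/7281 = 1/809 = 0.00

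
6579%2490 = 1599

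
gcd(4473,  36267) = 21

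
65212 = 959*68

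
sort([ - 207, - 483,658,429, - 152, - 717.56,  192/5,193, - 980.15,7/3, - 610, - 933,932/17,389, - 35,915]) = [ -980.15, - 933, - 717.56, - 610, - 483, - 207, - 152, - 35,7/3, 192/5,932/17,193, 389, 429,658,915] 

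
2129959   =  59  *36101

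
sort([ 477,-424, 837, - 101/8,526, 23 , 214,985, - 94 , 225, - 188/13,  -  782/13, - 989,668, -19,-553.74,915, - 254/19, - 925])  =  [ - 989, - 925 , - 553.74, - 424, - 94, - 782/13 , - 19, - 188/13, - 254/19, - 101/8, 23,214,225,477, 526 , 668, 837,  915,985]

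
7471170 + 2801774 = 10272944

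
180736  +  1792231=1972967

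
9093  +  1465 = 10558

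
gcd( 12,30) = 6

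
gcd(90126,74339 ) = 1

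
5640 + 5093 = 10733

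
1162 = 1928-766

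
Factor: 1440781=41^1*35141^1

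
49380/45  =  3292/3 = 1097.33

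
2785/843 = 3 + 256/843 = 3.30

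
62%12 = 2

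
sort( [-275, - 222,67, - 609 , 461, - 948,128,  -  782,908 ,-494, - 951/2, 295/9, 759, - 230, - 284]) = [ - 948 , - 782 , - 609 , -494, - 951/2,-284, - 275, - 230,-222, 295/9,67,  128, 461 , 759, 908 ] 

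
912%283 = 63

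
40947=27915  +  13032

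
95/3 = 95/3=31.67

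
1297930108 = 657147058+640783050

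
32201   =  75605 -43404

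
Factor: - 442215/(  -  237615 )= 3^1*7^ ( - 1)*73^( - 1 )*317^1 = 951/511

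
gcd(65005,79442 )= 1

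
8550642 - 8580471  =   - 29829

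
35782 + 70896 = 106678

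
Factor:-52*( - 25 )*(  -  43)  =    -  2^2*5^2 * 13^1 *43^1=- 55900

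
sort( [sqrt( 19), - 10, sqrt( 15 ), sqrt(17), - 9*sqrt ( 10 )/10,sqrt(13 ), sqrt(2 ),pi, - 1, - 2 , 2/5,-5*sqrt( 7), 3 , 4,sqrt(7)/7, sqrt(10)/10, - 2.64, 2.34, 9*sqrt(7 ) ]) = [-5*sqrt(7) , - 10,  -  9*sqrt( 10 )/10, - 2.64, - 2, - 1, sqrt(10 )/10,sqrt(7 ) /7, 2/5,sqrt( 2 ), 2.34,3,pi, sqrt(13 ), sqrt( 15 ), 4,  sqrt( 17), sqrt(19), 9 *sqrt(7)] 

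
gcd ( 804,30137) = 1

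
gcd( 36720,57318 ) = 6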